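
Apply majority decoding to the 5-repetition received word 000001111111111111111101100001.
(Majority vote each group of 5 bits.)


Groups: 00000, 11111, 11111, 11111, 11011, 00001
Majority votes: 011110

011110


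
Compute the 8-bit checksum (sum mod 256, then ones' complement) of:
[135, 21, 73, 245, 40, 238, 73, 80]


Sum = 905 mod 256 = 137
Complement = 118

118


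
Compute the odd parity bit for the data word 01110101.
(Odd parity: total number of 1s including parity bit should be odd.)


Number of 1s in data: 5
Parity bit: 0

0


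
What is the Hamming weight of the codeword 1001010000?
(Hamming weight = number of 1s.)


Counting 1s in 1001010000

3


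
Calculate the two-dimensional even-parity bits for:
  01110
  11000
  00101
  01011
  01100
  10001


Row parities: 100100
Column parities: 00101

Row P: 100100, Col P: 00101, Corner: 0


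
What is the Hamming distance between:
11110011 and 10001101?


XOR: 01111110
Count of 1s: 6

6


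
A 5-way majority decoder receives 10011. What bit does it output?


Ones: 3 out of 5
Threshold: 3

1 (3/5 voted 1)


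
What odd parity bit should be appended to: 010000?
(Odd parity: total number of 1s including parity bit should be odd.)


Number of 1s in data: 1
Parity bit: 0

0


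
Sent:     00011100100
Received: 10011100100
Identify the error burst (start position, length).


XOR: 10000000000

Burst at position 0, length 1


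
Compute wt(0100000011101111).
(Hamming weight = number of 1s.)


Counting 1s in 0100000011101111

8


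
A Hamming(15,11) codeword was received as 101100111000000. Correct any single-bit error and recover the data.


Syndrome = 0: no error detected

Data: 10011000000 (no errors)


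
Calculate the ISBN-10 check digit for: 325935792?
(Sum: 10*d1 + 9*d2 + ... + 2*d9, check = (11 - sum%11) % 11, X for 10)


Weighted sum: 253
253 mod 11 = 0

Check digit: 0


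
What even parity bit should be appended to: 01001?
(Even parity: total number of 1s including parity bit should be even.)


Number of 1s in data: 2
Parity bit: 0

0


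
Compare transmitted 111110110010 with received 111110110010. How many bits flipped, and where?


XOR: 000000000000

0 errors (received matches sent)


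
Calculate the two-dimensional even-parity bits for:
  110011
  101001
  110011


Row parities: 010
Column parities: 101001

Row P: 010, Col P: 101001, Corner: 1


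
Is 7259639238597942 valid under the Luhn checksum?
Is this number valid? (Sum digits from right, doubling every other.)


Luhn sum = 82
82 mod 10 = 2

Invalid (Luhn sum mod 10 = 2)


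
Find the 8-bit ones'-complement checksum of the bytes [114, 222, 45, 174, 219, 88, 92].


Sum = 954 mod 256 = 186
Complement = 69

69


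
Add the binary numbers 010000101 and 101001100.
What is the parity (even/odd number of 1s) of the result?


010000101 = 133
101001100 = 332
Sum = 465 = 111010001
1s count = 5

odd parity (5 ones in 111010001)


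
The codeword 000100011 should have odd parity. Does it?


Number of 1s: 3

Yes, parity is correct (3 ones)


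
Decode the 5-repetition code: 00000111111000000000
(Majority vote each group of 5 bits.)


Groups: 00000, 11111, 10000, 00000
Majority votes: 0100

0100


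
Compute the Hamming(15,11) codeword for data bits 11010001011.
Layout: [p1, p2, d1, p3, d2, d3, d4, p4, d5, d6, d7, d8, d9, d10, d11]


Parity bits: p1=0, p2=0, p3=1, p4=1

001110110001011


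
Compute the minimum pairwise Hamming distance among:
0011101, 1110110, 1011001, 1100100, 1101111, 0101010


Comparing all pairs, minimum distance: 2
Can detect 1 errors, correct 0 errors

2


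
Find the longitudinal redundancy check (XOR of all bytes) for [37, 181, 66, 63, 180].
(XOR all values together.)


XOR chain: 37 ^ 181 ^ 66 ^ 63 ^ 180 = 89

89


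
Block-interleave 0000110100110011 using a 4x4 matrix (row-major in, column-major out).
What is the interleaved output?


Matrix:
  0000
  1101
  0011
  0011
Read columns: 0100010000110111

0100010000110111


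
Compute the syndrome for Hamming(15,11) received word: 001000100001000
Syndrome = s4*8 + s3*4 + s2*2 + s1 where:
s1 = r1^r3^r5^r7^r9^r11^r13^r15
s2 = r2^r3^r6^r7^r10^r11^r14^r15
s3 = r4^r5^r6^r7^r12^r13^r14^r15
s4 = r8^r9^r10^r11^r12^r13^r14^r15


s1=0, s2=0, s3=0, s4=1

Syndrome = 8 (error at position 8)


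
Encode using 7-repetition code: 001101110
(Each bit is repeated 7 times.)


Each bit -> 7 copies

000000000000001111111111111100000001111111111111111111110000000


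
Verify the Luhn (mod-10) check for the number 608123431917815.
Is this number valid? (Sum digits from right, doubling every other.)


Luhn sum = 65
65 mod 10 = 5

Invalid (Luhn sum mod 10 = 5)


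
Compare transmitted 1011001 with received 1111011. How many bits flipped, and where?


XOR: 0100010

2 error(s) at position(s): 1, 5


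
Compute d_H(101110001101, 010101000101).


XOR: 111011001000
Count of 1s: 6

6


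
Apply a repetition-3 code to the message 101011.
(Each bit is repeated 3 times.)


Each bit -> 3 copies

111000111000111111


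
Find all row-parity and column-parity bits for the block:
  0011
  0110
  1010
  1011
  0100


Row parities: 00011
Column parities: 0000

Row P: 00011, Col P: 0000, Corner: 0


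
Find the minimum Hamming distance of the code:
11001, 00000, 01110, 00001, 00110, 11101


Comparing all pairs, minimum distance: 1
Can detect 0 errors, correct 0 errors

1


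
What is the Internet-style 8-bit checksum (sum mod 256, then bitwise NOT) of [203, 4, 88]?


Sum = 295 mod 256 = 39
Complement = 216

216


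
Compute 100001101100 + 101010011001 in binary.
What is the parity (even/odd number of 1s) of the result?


100001101100 = 2156
101010011001 = 2713
Sum = 4869 = 1001100000101
1s count = 5

odd parity (5 ones in 1001100000101)


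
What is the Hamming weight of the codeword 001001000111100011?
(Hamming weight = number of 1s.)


Counting 1s in 001001000111100011

8


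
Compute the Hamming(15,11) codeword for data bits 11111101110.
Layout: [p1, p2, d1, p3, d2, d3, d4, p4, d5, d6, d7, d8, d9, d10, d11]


Parity bits: p1=1, p2=1, p3=0, p4=1

111011111101110


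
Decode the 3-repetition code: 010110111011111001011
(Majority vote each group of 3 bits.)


Groups: 010, 110, 111, 011, 111, 001, 011
Majority votes: 0111101

0111101


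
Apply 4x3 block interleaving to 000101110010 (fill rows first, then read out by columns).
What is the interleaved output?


Matrix:
  000
  101
  110
  010
Read columns: 011000110100

011000110100


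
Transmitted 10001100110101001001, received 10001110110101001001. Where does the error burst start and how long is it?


XOR: 00000010000000000000

Burst at position 6, length 1


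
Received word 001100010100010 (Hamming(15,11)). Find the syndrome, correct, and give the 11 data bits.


Syndrome = 11: error at position 11

Data: 10000110010 (corrected bit 11)


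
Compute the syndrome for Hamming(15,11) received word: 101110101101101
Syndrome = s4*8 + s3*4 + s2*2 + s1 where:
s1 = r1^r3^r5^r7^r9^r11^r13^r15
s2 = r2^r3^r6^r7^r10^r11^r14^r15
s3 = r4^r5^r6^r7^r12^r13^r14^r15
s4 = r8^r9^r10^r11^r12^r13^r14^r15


s1=1, s2=0, s3=0, s4=1

Syndrome = 9 (error at position 9)


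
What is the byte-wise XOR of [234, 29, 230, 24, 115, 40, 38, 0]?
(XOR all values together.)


XOR chain: 234 ^ 29 ^ 230 ^ 24 ^ 115 ^ 40 ^ 38 ^ 0 = 116

116


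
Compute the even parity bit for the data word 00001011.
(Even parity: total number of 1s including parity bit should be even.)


Number of 1s in data: 3
Parity bit: 1

1


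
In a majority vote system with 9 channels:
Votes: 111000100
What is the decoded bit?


Ones: 4 out of 9
Threshold: 5

0 (4/9 voted 1)


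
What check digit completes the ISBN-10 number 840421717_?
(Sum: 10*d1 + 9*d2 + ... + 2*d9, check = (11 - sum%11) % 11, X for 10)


Weighted sum: 206
206 mod 11 = 8

Check digit: 3


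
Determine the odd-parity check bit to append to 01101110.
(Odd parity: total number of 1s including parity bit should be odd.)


Number of 1s in data: 5
Parity bit: 0

0


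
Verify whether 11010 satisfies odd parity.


Number of 1s: 3

Yes, parity is correct (3 ones)


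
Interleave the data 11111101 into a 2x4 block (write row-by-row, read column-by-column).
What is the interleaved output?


Matrix:
  1111
  1101
Read columns: 11111011

11111011


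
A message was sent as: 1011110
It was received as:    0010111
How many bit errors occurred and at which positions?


XOR: 1001001

3 error(s) at position(s): 0, 3, 6


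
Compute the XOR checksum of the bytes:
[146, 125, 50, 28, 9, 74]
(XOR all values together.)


XOR chain: 146 ^ 125 ^ 50 ^ 28 ^ 9 ^ 74 = 130

130


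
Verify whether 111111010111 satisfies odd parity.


Number of 1s: 10

No, parity error (10 ones)


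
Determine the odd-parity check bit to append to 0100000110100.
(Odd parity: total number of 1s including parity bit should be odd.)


Number of 1s in data: 4
Parity bit: 1

1


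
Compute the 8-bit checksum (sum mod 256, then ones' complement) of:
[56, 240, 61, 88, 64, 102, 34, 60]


Sum = 705 mod 256 = 193
Complement = 62

62


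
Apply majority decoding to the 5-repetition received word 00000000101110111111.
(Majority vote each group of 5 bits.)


Groups: 00000, 00010, 11101, 11111
Majority votes: 0011

0011


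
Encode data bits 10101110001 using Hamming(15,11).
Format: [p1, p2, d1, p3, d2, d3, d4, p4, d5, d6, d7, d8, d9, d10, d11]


Parity bits: p1=0, p2=1, p3=0, p4=0

011001001110001


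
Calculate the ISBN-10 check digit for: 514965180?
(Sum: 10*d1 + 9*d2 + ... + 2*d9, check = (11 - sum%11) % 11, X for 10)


Weighted sum: 243
243 mod 11 = 1

Check digit: X


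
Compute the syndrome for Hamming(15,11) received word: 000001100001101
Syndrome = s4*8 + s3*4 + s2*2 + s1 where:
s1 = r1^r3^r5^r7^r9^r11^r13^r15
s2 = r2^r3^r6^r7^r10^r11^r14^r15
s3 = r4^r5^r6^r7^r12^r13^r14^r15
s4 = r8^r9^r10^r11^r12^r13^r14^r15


s1=1, s2=1, s3=1, s4=1

Syndrome = 15 (error at position 15)


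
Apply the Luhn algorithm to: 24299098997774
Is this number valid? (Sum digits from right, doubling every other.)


Luhn sum = 86
86 mod 10 = 6

Invalid (Luhn sum mod 10 = 6)


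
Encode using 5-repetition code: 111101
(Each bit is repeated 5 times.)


Each bit -> 5 copies

111111111111111111110000011111


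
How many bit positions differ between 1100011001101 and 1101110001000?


XOR: 0001101000101
Count of 1s: 5

5


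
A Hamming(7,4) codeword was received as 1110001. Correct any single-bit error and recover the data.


Syndrome = 7: error at position 7

Data: 1000 (corrected bit 7)


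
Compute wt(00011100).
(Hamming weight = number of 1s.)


Counting 1s in 00011100

3


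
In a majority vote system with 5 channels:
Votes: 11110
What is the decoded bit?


Ones: 4 out of 5
Threshold: 3

1 (4/5 voted 1)


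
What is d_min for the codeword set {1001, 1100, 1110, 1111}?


Comparing all pairs, minimum distance: 1
Can detect 0 errors, correct 0 errors

1


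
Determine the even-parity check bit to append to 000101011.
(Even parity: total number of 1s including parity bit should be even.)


Number of 1s in data: 4
Parity bit: 0

0


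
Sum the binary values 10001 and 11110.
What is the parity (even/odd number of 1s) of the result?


10001 = 17
11110 = 30
Sum = 47 = 101111
1s count = 5

odd parity (5 ones in 101111)


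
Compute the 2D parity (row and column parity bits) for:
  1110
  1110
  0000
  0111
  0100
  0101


Row parities: 110110
Column parities: 0110

Row P: 110110, Col P: 0110, Corner: 0


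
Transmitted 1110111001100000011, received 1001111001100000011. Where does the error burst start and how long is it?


XOR: 0111000000000000000

Burst at position 1, length 3


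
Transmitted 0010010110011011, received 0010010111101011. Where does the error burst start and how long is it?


XOR: 0000000001110000

Burst at position 9, length 3


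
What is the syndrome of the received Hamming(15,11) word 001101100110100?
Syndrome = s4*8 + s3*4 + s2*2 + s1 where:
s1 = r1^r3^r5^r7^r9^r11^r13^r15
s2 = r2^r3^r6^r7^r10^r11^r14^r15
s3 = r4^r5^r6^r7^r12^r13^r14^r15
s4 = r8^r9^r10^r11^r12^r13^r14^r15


s1=0, s2=1, s3=0, s4=1

Syndrome = 10 (error at position 10)


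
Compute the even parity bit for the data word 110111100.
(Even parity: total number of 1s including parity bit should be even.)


Number of 1s in data: 6
Parity bit: 0

0


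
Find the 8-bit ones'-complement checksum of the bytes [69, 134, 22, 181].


Sum = 406 mod 256 = 150
Complement = 105

105


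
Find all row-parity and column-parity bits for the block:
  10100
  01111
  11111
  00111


Row parities: 0011
Column parities: 00011

Row P: 0011, Col P: 00011, Corner: 0


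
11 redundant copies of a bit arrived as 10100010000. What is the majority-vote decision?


Ones: 3 out of 11
Threshold: 6

0 (3/11 voted 1)


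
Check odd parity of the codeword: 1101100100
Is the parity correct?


Number of 1s: 5

Yes, parity is correct (5 ones)


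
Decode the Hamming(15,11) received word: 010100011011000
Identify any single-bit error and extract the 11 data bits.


Syndrome = 0: no error detected

Data: 00001011000 (no errors)


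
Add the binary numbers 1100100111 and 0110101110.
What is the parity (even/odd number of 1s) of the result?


1100100111 = 807
0110101110 = 430
Sum = 1237 = 10011010101
1s count = 6

even parity (6 ones in 10011010101)


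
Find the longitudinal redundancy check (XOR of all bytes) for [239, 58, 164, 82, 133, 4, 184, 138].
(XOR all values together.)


XOR chain: 239 ^ 58 ^ 164 ^ 82 ^ 133 ^ 4 ^ 184 ^ 138 = 144

144


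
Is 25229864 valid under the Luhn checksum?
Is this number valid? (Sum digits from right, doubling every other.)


Luhn sum = 39
39 mod 10 = 9

Invalid (Luhn sum mod 10 = 9)


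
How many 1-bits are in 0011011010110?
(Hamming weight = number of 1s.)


Counting 1s in 0011011010110

7


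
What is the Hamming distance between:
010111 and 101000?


XOR: 111111
Count of 1s: 6

6


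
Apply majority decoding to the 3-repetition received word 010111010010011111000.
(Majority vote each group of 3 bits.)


Groups: 010, 111, 010, 010, 011, 111, 000
Majority votes: 0100110

0100110


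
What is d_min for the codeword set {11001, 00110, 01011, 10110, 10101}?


Comparing all pairs, minimum distance: 1
Can detect 0 errors, correct 0 errors

1


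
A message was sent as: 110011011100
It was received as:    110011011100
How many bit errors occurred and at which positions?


XOR: 000000000000

0 errors (received matches sent)


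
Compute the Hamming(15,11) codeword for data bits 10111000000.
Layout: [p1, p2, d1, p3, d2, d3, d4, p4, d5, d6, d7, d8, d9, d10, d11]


Parity bits: p1=1, p2=1, p3=0, p4=1

111001111000000


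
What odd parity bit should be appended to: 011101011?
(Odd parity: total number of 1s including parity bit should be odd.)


Number of 1s in data: 6
Parity bit: 1

1


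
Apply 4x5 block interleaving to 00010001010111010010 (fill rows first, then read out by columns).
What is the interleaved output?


Matrix:
  00010
  00101
  01110
  10010
Read columns: 00010010011010110100

00010010011010110100


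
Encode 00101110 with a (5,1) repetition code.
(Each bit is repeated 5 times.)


Each bit -> 5 copies

0000000000111110000011111111111111100000


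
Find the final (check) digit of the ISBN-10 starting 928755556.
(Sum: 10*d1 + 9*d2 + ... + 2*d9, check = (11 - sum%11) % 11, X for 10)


Weighted sum: 323
323 mod 11 = 4

Check digit: 7


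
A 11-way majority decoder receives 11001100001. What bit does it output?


Ones: 5 out of 11
Threshold: 6

0 (5/11 voted 1)


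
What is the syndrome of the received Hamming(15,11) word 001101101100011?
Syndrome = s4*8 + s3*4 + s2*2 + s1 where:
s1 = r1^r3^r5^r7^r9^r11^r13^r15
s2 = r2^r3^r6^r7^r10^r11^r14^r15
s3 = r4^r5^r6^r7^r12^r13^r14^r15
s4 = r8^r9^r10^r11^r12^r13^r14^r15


s1=0, s2=0, s3=1, s4=0

Syndrome = 4 (error at position 4)


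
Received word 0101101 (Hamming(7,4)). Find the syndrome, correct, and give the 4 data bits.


Syndrome = 4: error at position 4

Data: 0101 (corrected bit 4)


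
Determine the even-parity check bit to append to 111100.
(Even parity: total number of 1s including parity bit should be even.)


Number of 1s in data: 4
Parity bit: 0

0


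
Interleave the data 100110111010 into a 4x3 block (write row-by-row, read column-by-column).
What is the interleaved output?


Matrix:
  100
  110
  111
  010
Read columns: 111001110010

111001110010


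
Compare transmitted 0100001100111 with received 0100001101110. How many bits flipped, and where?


XOR: 0000000001001

2 error(s) at position(s): 9, 12


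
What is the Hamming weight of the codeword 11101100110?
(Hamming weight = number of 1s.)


Counting 1s in 11101100110

7


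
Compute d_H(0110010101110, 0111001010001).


XOR: 0001011111111
Count of 1s: 9

9


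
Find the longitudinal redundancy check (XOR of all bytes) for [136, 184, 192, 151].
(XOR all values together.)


XOR chain: 136 ^ 184 ^ 192 ^ 151 = 103

103


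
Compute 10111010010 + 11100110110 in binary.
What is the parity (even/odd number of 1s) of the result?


10111010010 = 1490
11100110110 = 1846
Sum = 3336 = 110100001000
1s count = 4

even parity (4 ones in 110100001000)


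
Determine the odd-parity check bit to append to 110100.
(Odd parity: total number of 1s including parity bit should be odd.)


Number of 1s in data: 3
Parity bit: 0

0


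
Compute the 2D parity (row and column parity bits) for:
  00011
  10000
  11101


Row parities: 010
Column parities: 01110

Row P: 010, Col P: 01110, Corner: 1


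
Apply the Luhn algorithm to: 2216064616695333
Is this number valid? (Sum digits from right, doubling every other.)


Luhn sum = 67
67 mod 10 = 7

Invalid (Luhn sum mod 10 = 7)


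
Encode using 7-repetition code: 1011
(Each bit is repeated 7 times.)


Each bit -> 7 copies

1111111000000011111111111111


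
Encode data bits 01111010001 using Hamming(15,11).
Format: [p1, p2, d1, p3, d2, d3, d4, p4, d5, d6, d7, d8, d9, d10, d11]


Parity bits: p1=1, p2=0, p3=0, p4=1

100011111010001


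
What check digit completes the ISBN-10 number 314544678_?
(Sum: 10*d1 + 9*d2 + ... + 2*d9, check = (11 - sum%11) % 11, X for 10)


Weighted sum: 211
211 mod 11 = 2

Check digit: 9


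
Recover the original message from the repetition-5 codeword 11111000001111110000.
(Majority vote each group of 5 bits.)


Groups: 11111, 00000, 11111, 10000
Majority votes: 1010

1010


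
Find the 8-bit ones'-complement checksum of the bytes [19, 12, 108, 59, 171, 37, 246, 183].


Sum = 835 mod 256 = 67
Complement = 188

188


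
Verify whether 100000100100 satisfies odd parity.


Number of 1s: 3

Yes, parity is correct (3 ones)


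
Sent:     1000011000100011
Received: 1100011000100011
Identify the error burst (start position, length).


XOR: 0100000000000000

Burst at position 1, length 1


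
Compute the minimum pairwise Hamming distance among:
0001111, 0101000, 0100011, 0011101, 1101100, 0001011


Comparing all pairs, minimum distance: 1
Can detect 0 errors, correct 0 errors

1


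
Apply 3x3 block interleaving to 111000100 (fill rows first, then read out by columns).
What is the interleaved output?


Matrix:
  111
  000
  100
Read columns: 101100100

101100100


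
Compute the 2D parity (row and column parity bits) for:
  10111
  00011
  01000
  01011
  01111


Row parities: 00110
Column parities: 11000

Row P: 00110, Col P: 11000, Corner: 0


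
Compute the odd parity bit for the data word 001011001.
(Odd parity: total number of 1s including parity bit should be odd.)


Number of 1s in data: 4
Parity bit: 1

1


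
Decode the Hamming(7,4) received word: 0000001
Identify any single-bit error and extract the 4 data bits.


Syndrome = 7: error at position 7

Data: 0000 (corrected bit 7)


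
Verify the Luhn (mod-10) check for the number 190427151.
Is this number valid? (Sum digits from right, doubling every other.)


Luhn sum = 28
28 mod 10 = 8

Invalid (Luhn sum mod 10 = 8)


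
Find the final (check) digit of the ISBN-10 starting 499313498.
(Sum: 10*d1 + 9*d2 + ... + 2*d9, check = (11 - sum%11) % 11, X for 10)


Weighted sum: 294
294 mod 11 = 8

Check digit: 3


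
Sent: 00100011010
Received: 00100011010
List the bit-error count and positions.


XOR: 00000000000

0 errors (received matches sent)


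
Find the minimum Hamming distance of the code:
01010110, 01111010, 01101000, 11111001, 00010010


Comparing all pairs, minimum distance: 2
Can detect 1 errors, correct 0 errors

2


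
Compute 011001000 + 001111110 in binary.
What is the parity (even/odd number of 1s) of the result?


011001000 = 200
001111110 = 126
Sum = 326 = 101000110
1s count = 4

even parity (4 ones in 101000110)


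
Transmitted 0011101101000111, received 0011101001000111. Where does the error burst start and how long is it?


XOR: 0000000100000000

Burst at position 7, length 1


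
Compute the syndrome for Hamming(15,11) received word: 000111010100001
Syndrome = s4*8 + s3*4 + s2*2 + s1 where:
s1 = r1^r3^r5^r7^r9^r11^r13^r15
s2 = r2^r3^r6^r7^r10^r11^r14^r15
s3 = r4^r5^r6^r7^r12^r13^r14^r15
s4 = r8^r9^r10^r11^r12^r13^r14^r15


s1=0, s2=1, s3=0, s4=1

Syndrome = 10 (error at position 10)


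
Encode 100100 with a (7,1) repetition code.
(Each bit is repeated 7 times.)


Each bit -> 7 copies

111111100000000000000111111100000000000000


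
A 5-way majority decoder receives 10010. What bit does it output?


Ones: 2 out of 5
Threshold: 3

0 (2/5 voted 1)


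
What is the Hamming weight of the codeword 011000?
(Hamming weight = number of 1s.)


Counting 1s in 011000

2


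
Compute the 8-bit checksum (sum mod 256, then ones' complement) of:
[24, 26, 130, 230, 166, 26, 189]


Sum = 791 mod 256 = 23
Complement = 232

232


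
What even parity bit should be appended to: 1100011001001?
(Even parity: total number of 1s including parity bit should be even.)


Number of 1s in data: 6
Parity bit: 0

0


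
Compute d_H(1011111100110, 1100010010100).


XOR: 0111101110010
Count of 1s: 8

8


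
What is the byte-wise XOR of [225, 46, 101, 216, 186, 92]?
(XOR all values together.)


XOR chain: 225 ^ 46 ^ 101 ^ 216 ^ 186 ^ 92 = 148

148


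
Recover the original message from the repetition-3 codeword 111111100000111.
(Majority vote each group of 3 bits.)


Groups: 111, 111, 100, 000, 111
Majority votes: 11001

11001


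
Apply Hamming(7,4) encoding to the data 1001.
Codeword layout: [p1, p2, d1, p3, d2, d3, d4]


Parity bits: p1=0, p2=0, p3=1

0011001


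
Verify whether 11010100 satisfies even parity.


Number of 1s: 4

Yes, parity is correct (4 ones)


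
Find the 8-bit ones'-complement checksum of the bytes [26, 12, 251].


Sum = 289 mod 256 = 33
Complement = 222

222


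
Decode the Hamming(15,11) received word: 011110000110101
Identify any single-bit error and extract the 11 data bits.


Syndrome = 3: error at position 3

Data: 01000110101 (corrected bit 3)


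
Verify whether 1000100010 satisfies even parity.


Number of 1s: 3

No, parity error (3 ones)


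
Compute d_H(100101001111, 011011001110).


XOR: 111110000001
Count of 1s: 6

6


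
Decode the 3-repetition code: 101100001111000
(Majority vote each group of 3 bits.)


Groups: 101, 100, 001, 111, 000
Majority votes: 10010

10010


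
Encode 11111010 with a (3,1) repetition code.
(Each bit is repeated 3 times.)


Each bit -> 3 copies

111111111111111000111000


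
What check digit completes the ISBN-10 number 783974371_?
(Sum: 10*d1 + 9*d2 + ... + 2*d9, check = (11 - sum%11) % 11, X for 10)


Weighted sum: 326
326 mod 11 = 7

Check digit: 4


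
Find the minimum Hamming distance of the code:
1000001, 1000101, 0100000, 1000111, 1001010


Comparing all pairs, minimum distance: 1
Can detect 0 errors, correct 0 errors

1


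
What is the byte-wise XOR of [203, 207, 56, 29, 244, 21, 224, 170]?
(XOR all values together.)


XOR chain: 203 ^ 207 ^ 56 ^ 29 ^ 244 ^ 21 ^ 224 ^ 170 = 138

138


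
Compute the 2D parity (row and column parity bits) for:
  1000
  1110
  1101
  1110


Row parities: 1111
Column parities: 0101

Row P: 1111, Col P: 0101, Corner: 0


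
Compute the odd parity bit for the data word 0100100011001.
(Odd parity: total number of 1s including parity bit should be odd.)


Number of 1s in data: 5
Parity bit: 0

0


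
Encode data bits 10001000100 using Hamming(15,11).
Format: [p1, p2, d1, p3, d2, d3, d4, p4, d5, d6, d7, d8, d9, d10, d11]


Parity bits: p1=1, p2=1, p3=1, p4=0

111100001000100


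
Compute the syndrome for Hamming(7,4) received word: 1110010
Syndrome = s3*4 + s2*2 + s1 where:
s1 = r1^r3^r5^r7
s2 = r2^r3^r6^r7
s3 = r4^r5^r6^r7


s1=0, s2=1, s3=1

Syndrome = 6 (error at position 6)


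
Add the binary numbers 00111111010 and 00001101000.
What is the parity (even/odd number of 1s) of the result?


00111111010 = 506
00001101000 = 104
Sum = 610 = 1001100010
1s count = 4

even parity (4 ones in 1001100010)


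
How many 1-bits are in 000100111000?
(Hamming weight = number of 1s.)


Counting 1s in 000100111000

4


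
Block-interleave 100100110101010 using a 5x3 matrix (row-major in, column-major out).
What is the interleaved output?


Matrix:
  100
  100
  110
  101
  010
Read columns: 111100010100010

111100010100010


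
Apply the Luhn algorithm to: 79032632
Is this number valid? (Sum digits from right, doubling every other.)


Luhn sum = 35
35 mod 10 = 5

Invalid (Luhn sum mod 10 = 5)


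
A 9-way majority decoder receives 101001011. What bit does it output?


Ones: 5 out of 9
Threshold: 5

1 (5/9 voted 1)


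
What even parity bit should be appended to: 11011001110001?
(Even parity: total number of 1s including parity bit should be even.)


Number of 1s in data: 8
Parity bit: 0

0


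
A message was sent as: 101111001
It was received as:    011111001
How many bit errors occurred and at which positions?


XOR: 110000000

2 error(s) at position(s): 0, 1


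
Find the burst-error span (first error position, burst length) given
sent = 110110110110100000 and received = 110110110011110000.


XOR: 000000000101010000

Burst at position 9, length 5


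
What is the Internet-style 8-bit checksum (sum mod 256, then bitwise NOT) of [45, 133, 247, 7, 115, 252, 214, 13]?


Sum = 1026 mod 256 = 2
Complement = 253

253


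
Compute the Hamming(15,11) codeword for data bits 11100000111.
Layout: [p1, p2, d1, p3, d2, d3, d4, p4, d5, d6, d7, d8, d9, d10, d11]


Parity bits: p1=0, p2=0, p3=1, p4=1

001111010000111


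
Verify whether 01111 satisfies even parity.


Number of 1s: 4

Yes, parity is correct (4 ones)


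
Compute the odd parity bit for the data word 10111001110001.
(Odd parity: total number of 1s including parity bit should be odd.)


Number of 1s in data: 8
Parity bit: 1

1


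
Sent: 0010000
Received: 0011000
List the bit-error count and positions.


XOR: 0001000

1 error(s) at position(s): 3


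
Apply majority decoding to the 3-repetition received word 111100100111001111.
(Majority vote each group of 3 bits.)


Groups: 111, 100, 100, 111, 001, 111
Majority votes: 100101

100101


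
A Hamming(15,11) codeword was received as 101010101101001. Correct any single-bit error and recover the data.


Syndrome = 0: no error detected

Data: 11011101001 (no errors)


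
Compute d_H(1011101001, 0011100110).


XOR: 1000001111
Count of 1s: 5

5


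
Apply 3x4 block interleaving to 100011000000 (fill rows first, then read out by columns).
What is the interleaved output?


Matrix:
  1000
  1100
  0000
Read columns: 110010000000

110010000000


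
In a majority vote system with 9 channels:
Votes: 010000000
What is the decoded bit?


Ones: 1 out of 9
Threshold: 5

0 (1/9 voted 1)


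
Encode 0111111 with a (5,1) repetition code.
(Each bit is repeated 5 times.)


Each bit -> 5 copies

00000111111111111111111111111111111


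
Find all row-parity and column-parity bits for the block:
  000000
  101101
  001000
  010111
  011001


Row parities: 00101
Column parities: 101011

Row P: 00101, Col P: 101011, Corner: 0


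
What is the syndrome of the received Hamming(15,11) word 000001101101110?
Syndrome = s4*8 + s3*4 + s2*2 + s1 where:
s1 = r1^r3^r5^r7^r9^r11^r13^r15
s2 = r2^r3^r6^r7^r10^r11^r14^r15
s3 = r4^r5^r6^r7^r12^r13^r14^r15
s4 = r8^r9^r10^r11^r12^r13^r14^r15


s1=1, s2=0, s3=1, s4=1

Syndrome = 13 (error at position 13)


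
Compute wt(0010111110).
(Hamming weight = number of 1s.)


Counting 1s in 0010111110

6


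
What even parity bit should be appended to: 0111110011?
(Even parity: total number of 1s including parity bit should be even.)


Number of 1s in data: 7
Parity bit: 1

1


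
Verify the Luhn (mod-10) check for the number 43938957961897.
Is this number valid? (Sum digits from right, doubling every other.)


Luhn sum = 88
88 mod 10 = 8

Invalid (Luhn sum mod 10 = 8)


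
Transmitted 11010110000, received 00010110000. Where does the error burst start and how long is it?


XOR: 11000000000

Burst at position 0, length 2


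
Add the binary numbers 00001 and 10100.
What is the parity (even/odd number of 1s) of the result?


00001 = 1
10100 = 20
Sum = 21 = 10101
1s count = 3

odd parity (3 ones in 10101)


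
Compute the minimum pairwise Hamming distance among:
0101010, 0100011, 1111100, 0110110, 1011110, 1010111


Comparing all pairs, minimum distance: 2
Can detect 1 errors, correct 0 errors

2


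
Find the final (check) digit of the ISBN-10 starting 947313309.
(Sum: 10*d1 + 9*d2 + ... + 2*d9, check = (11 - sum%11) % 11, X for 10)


Weighted sum: 254
254 mod 11 = 1

Check digit: X


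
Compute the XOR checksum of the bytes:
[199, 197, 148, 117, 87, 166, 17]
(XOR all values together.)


XOR chain: 199 ^ 197 ^ 148 ^ 117 ^ 87 ^ 166 ^ 17 = 3

3


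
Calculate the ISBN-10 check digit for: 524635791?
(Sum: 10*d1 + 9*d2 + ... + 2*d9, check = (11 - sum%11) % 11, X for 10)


Weighted sum: 242
242 mod 11 = 0

Check digit: 0


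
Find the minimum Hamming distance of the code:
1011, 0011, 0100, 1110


Comparing all pairs, minimum distance: 1
Can detect 0 errors, correct 0 errors

1


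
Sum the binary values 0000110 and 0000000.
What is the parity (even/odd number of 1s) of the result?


0000110 = 6
0000000 = 0
Sum = 6 = 110
1s count = 2

even parity (2 ones in 110)


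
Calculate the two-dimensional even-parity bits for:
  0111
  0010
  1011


Row parities: 111
Column parities: 1110

Row P: 111, Col P: 1110, Corner: 1


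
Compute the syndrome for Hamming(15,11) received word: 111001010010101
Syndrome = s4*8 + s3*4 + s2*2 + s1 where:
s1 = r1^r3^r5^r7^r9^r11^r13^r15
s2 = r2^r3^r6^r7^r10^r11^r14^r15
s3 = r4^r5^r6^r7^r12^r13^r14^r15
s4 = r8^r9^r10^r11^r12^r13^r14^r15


s1=1, s2=1, s3=1, s4=0

Syndrome = 7 (error at position 7)


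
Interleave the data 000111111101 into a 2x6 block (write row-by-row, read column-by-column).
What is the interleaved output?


Matrix:
  000111
  111101
Read columns: 010101111011

010101111011


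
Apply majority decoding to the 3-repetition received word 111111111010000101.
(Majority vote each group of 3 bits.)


Groups: 111, 111, 111, 010, 000, 101
Majority votes: 111001

111001


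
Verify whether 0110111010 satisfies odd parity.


Number of 1s: 6

No, parity error (6 ones)


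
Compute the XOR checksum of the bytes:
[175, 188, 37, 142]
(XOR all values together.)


XOR chain: 175 ^ 188 ^ 37 ^ 142 = 184

184


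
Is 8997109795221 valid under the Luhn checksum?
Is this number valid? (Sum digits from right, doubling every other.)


Luhn sum = 63
63 mod 10 = 3

Invalid (Luhn sum mod 10 = 3)


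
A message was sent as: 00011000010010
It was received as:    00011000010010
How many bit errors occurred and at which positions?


XOR: 00000000000000

0 errors (received matches sent)


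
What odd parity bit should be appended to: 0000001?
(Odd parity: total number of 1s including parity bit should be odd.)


Number of 1s in data: 1
Parity bit: 0

0


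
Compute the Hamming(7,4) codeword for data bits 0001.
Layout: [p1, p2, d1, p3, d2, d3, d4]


Parity bits: p1=1, p2=1, p3=1

1101001


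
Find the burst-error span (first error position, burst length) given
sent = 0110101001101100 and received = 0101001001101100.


XOR: 0011100000000000

Burst at position 2, length 3


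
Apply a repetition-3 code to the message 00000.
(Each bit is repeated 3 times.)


Each bit -> 3 copies

000000000000000


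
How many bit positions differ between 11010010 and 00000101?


XOR: 11010111
Count of 1s: 6

6


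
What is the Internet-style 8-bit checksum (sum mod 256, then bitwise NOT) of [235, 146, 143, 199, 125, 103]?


Sum = 951 mod 256 = 183
Complement = 72

72


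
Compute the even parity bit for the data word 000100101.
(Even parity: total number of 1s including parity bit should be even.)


Number of 1s in data: 3
Parity bit: 1

1


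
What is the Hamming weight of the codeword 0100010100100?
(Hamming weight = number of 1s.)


Counting 1s in 0100010100100

4


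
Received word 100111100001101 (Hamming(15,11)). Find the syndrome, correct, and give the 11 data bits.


Syndrome = 15: error at position 15

Data: 01110001100 (corrected bit 15)


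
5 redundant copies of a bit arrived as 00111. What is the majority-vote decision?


Ones: 3 out of 5
Threshold: 3

1 (3/5 voted 1)


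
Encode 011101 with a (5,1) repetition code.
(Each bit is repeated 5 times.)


Each bit -> 5 copies

000001111111111111110000011111


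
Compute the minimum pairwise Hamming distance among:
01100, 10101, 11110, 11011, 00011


Comparing all pairs, minimum distance: 2
Can detect 1 errors, correct 0 errors

2


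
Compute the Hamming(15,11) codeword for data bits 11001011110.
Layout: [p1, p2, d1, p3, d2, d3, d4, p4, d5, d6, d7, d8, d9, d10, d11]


Parity bits: p1=1, p2=1, p3=0, p4=1

111010011011110


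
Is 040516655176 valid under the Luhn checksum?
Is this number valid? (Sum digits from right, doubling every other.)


Luhn sum = 38
38 mod 10 = 8

Invalid (Luhn sum mod 10 = 8)


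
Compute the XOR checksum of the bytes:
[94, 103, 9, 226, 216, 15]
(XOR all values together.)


XOR chain: 94 ^ 103 ^ 9 ^ 226 ^ 216 ^ 15 = 5

5


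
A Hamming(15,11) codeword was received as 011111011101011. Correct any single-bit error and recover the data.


Syndrome = 0: no error detected

Data: 11101101011 (no errors)


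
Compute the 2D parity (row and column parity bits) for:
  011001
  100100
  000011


Row parities: 100
Column parities: 111110

Row P: 100, Col P: 111110, Corner: 1


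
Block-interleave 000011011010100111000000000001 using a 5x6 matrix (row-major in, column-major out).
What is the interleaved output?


Matrix:
  000011
  011010
  100111
  000000
  000001
Read columns: 001000100001000001001110010101

001000100001000001001110010101


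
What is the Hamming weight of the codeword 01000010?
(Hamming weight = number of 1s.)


Counting 1s in 01000010

2


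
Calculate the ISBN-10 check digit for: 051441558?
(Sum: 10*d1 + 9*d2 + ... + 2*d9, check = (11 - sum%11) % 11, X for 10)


Weighted sum: 161
161 mod 11 = 7

Check digit: 4


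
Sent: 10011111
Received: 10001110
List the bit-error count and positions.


XOR: 00010001

2 error(s) at position(s): 3, 7


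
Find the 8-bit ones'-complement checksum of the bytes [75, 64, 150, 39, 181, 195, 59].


Sum = 763 mod 256 = 251
Complement = 4

4


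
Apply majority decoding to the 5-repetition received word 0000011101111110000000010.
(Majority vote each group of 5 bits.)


Groups: 00000, 11101, 11111, 00000, 00010
Majority votes: 01100

01100


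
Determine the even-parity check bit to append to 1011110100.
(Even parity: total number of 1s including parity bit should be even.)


Number of 1s in data: 6
Parity bit: 0

0


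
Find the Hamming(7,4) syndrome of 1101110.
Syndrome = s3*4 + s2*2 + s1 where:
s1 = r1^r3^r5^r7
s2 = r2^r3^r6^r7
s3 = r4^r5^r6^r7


s1=0, s2=0, s3=1

Syndrome = 4 (error at position 4)


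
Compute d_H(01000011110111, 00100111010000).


XOR: 01100100100111
Count of 1s: 7

7


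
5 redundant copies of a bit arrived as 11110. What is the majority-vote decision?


Ones: 4 out of 5
Threshold: 3

1 (4/5 voted 1)


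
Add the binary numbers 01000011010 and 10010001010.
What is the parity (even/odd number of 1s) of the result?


01000011010 = 538
10010001010 = 1162
Sum = 1700 = 11010100100
1s count = 5

odd parity (5 ones in 11010100100)


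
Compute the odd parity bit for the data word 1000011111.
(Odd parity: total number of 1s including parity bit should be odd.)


Number of 1s in data: 6
Parity bit: 1

1


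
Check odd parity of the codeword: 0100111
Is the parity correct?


Number of 1s: 4

No, parity error (4 ones)


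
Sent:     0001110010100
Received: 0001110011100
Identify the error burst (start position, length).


XOR: 0000000001000

Burst at position 9, length 1


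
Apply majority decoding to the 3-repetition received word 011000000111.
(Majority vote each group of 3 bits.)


Groups: 011, 000, 000, 111
Majority votes: 1001

1001


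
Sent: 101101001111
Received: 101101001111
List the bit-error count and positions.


XOR: 000000000000

0 errors (received matches sent)


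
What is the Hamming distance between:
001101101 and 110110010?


XOR: 111011111
Count of 1s: 8

8


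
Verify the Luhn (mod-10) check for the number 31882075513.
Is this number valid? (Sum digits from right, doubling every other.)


Luhn sum = 40
40 mod 10 = 0

Valid (Luhn sum mod 10 = 0)


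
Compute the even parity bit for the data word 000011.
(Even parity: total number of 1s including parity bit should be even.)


Number of 1s in data: 2
Parity bit: 0

0


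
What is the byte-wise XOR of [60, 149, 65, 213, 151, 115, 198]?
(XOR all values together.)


XOR chain: 60 ^ 149 ^ 65 ^ 213 ^ 151 ^ 115 ^ 198 = 31

31


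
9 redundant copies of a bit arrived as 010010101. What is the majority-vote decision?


Ones: 4 out of 9
Threshold: 5

0 (4/9 voted 1)


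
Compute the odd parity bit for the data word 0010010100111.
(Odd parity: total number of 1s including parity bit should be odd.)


Number of 1s in data: 6
Parity bit: 1

1


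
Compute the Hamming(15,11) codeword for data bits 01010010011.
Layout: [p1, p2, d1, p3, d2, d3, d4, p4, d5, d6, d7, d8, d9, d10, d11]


Parity bits: p1=0, p2=0, p3=0, p4=1

000010110010011


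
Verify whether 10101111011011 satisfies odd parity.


Number of 1s: 10

No, parity error (10 ones)


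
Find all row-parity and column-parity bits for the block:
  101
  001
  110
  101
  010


Row parities: 01001
Column parities: 101

Row P: 01001, Col P: 101, Corner: 0


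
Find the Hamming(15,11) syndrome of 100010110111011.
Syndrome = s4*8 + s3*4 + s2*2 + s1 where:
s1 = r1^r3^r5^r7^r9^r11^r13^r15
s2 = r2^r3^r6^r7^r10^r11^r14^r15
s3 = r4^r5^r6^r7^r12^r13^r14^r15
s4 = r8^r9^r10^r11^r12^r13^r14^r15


s1=1, s2=1, s3=1, s4=0

Syndrome = 7 (error at position 7)
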